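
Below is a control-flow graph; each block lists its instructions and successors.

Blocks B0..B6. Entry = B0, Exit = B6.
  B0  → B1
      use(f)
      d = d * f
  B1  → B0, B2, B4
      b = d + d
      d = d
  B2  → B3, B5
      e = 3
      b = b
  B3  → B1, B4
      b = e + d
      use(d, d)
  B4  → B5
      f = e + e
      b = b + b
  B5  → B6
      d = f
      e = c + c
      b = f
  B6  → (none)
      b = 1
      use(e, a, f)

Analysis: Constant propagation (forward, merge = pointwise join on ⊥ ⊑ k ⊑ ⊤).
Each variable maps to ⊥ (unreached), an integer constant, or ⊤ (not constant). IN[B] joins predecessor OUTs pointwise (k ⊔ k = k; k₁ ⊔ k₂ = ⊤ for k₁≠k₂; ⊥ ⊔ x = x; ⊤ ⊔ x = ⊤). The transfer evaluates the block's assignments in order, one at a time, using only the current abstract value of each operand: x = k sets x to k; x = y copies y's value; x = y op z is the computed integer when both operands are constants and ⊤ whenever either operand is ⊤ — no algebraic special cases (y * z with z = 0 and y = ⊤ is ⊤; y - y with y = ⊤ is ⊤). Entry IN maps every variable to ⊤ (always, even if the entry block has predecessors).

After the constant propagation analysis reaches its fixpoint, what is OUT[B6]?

Fixpoint table:
  B0:  IN=(all ⊤)  OUT=(all ⊤)
  B1:  IN=(all ⊤)  OUT=(all ⊤)
  B2:  IN=(all ⊤)  OUT={e:3; rest ⊤}
  B3:  IN={e:3; rest ⊤}  OUT={e:3; rest ⊤}
  B4:  IN=(all ⊤)  OUT=(all ⊤)
  B5:  IN=(all ⊤)  OUT=(all ⊤)
  B6:  IN=(all ⊤)  OUT={b:1; rest ⊤}

Merge at B6: IN[B6] = OUT[B5] = {a: ⊤, b: ⊤, c: ⊤, d: ⊤, e: ⊤, f: ⊤}
Applying B6's transfer function to that IN value gives OUT[B6] (row B6 above).

Answer: {a: ⊤, b: 1, c: ⊤, d: ⊤, e: ⊤, f: ⊤}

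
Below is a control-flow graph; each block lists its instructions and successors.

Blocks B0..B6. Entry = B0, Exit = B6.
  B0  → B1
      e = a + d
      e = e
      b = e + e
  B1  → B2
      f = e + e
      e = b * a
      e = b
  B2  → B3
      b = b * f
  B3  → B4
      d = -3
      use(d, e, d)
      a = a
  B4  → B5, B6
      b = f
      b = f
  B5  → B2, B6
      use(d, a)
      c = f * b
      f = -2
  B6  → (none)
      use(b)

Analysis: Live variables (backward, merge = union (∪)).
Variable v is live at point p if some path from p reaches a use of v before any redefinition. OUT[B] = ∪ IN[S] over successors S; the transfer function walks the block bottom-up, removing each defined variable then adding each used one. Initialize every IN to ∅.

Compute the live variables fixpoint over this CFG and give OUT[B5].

Fixpoint table:
  B0: | IN={a, d} | OUT={a, b, e}
  B1: | IN={a, b, e} | OUT={a, b, e, f}
  B2: | IN={a, b, e, f} | OUT={a, e, f}
  B3: | IN={a, e, f} | OUT={a, d, e, f}
  B4: | IN={a, d, e, f} | OUT={a, b, d, e, f}
  B5: | IN={a, b, d, e, f} | OUT={a, b, e, f}
  B6: | IN={b} | OUT={}

Merge at B5: OUT[B5] = IN[B2] ⊔ IN[B6] = {a, b, e, f}

Answer: {a, b, e, f}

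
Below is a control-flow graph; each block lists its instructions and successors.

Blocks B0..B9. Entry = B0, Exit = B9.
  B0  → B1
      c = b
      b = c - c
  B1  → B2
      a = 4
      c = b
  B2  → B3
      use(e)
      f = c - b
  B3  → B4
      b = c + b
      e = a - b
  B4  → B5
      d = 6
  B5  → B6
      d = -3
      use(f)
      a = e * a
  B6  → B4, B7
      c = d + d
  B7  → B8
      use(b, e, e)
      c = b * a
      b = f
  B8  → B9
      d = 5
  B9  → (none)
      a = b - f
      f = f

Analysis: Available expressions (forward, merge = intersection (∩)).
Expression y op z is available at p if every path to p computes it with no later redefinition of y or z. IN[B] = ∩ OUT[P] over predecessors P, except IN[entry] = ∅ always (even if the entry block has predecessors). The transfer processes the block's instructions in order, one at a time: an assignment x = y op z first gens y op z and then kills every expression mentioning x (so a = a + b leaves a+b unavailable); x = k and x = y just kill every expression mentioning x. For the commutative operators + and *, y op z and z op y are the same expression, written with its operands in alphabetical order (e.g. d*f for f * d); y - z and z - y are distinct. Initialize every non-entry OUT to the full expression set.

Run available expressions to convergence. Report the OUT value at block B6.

Per-block solution:
  B0: | IN={} | OUT={c-c}
  B1: | IN={c-c} | OUT={}
  B2: | IN={} | OUT={c-b}
  B3: | IN={c-b} | OUT={a-b}
  B4: | IN={} | OUT={}
  B5: | IN={} | OUT={}
  B6: | IN={} | OUT={d+d}
  B7: | IN={d+d} | OUT={d+d}
  B8: | IN={d+d} | OUT={}
  B9: | IN={} | OUT={}

Merge at B6: IN[B6] = OUT[B5] = {}
Applying B6's transfer function to that IN value gives OUT[B6] (row B6 above).

Answer: {d+d}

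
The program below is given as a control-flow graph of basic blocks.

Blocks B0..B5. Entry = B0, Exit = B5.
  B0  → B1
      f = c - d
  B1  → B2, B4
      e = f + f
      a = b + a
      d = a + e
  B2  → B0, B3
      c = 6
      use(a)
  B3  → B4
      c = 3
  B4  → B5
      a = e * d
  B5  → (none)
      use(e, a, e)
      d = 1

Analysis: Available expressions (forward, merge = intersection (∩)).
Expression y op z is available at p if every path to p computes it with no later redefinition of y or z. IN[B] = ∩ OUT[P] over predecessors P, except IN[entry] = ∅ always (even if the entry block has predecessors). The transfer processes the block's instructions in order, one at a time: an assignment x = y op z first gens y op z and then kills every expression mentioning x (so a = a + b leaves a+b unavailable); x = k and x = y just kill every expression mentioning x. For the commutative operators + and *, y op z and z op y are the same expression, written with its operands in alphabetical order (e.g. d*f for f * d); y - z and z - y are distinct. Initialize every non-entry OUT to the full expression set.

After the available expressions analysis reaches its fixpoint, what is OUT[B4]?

Converged values:
  B0:   IN={}   OUT={c-d}
  B1:   IN={c-d}   OUT={a+e, f+f}
  B2:   IN={a+e, f+f}   OUT={a+e, f+f}
  B3:   IN={a+e, f+f}   OUT={a+e, f+f}
  B4:   IN={a+e, f+f}   OUT={d*e, f+f}
  B5:   IN={d*e, f+f}   OUT={f+f}

Merge at B4: IN[B4] = OUT[B1] ∩ OUT[B3] = {a+e, f+f}
Applying B4's transfer function to that IN value gives OUT[B4] (row B4 above).

Answer: {d*e, f+f}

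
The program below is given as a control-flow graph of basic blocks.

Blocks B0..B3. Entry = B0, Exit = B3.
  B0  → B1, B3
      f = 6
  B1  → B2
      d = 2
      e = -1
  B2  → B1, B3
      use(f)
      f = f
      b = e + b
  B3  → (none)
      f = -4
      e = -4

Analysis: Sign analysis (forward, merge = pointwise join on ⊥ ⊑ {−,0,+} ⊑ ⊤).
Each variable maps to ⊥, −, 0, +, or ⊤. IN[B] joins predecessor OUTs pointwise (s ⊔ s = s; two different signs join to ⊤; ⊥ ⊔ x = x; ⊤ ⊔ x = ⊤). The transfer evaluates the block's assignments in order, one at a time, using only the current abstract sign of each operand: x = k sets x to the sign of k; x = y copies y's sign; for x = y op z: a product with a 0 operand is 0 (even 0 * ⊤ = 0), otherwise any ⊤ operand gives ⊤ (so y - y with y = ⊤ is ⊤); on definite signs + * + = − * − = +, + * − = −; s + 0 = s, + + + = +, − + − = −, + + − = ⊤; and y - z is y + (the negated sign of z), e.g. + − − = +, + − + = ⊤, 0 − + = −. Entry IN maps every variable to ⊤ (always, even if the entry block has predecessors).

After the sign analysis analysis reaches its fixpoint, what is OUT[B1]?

Answer: {a: ⊤, b: ⊤, c: ⊤, d: +, e: -, f: +}

Derivation:
Converged values:
  B0: | IN=(all ⊤) | OUT={f:+; rest ⊤}
  B1: | IN={f:+; rest ⊤} | OUT={d:+, e:-, f:+; rest ⊤}
  B2: | IN={d:+, e:-, f:+; rest ⊤} | OUT={d:+, e:-, f:+; rest ⊤}
  B3: | IN={f:+; rest ⊤} | OUT={e:-, f:-; rest ⊤}

Merge at B1: IN[B1] = OUT[B0] ⊔ OUT[B2] = {a: ⊤, b: ⊤, c: ⊤, d: ⊤, e: ⊤, f: +}
Applying B1's transfer function to that IN value gives OUT[B1] (row B1 above).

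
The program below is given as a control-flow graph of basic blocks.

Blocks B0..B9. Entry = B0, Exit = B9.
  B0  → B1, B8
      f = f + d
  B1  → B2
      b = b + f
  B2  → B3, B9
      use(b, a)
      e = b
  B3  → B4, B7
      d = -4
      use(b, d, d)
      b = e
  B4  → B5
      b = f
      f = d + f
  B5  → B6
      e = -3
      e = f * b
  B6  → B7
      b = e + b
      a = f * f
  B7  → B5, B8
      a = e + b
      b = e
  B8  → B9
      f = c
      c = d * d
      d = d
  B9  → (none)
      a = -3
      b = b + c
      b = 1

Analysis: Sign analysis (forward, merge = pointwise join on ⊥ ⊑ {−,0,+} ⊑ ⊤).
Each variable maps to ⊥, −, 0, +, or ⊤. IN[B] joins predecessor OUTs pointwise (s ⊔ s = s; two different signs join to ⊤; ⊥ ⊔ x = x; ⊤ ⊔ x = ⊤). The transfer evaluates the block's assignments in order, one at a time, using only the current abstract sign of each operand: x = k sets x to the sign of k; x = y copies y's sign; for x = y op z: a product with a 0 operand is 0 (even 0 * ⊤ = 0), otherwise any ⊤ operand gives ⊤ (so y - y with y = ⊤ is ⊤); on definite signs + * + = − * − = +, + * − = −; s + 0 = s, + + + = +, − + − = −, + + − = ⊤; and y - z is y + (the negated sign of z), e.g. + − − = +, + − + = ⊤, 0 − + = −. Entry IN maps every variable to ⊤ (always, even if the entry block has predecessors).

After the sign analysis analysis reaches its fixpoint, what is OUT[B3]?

Answer: {a: ⊤, b: ⊤, c: ⊤, d: -, e: ⊤, f: ⊤}

Working:
Per-block solution:
  B0: | IN=(all ⊤) | OUT=(all ⊤)
  B1: | IN=(all ⊤) | OUT=(all ⊤)
  B2: | IN=(all ⊤) | OUT=(all ⊤)
  B3: | IN=(all ⊤) | OUT={d:-; rest ⊤}
  B4: | IN={d:-; rest ⊤} | OUT={d:-; rest ⊤}
  B5: | IN={d:-; rest ⊤} | OUT={d:-; rest ⊤}
  B6: | IN={d:-; rest ⊤} | OUT={d:-; rest ⊤}
  B7: | IN={d:-; rest ⊤} | OUT={d:-; rest ⊤}
  B8: | IN=(all ⊤) | OUT=(all ⊤)
  B9: | IN=(all ⊤) | OUT={a:-, b:+; rest ⊤}

Merge at B3: IN[B3] = OUT[B2] = {a: ⊤, b: ⊤, c: ⊤, d: ⊤, e: ⊤, f: ⊤}
Applying B3's transfer function to that IN value gives OUT[B3] (row B3 above).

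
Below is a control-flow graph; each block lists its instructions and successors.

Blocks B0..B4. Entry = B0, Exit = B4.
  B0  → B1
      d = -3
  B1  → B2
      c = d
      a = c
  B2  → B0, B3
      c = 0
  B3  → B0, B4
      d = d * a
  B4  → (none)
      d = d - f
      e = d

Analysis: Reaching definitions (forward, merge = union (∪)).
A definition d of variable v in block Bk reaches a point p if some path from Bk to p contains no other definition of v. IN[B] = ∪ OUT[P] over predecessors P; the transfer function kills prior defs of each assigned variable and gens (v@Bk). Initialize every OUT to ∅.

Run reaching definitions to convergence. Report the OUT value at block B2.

Converged values:
  B0: | IN={a@B1, c@B2, d@B0, d@B3} | OUT={a@B1, c@B2, d@B0}
  B1: | IN={a@B1, c@B2, d@B0} | OUT={a@B1, c@B1, d@B0}
  B2: | IN={a@B1, c@B1, d@B0} | OUT={a@B1, c@B2, d@B0}
  B3: | IN={a@B1, c@B2, d@B0} | OUT={a@B1, c@B2, d@B3}
  B4: | IN={a@B1, c@B2, d@B3} | OUT={a@B1, c@B2, d@B4, e@B4}

Merge at B2: IN[B2] = OUT[B1] = {a@B1, c@B1, d@B0}
Applying B2's transfer function to that IN value gives OUT[B2] (row B2 above).

Answer: {a@B1, c@B2, d@B0}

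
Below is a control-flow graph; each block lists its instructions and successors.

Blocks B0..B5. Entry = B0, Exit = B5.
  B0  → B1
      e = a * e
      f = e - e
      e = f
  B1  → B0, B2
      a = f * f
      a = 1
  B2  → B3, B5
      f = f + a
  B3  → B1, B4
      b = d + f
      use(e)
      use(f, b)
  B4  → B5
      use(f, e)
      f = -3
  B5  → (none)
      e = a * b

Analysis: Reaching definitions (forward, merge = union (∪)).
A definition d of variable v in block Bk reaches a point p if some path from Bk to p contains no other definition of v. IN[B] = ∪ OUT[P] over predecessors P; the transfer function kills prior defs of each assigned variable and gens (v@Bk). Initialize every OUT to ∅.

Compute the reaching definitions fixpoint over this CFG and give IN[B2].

Answer: {a@B1, b@B3, e@B0, f@B0, f@B2}

Working:
Per-block solution:
  B0: | IN={a@B1, b@B3, e@B0, f@B0, f@B2} | OUT={a@B1, b@B3, e@B0, f@B0}
  B1: | IN={a@B1, b@B3, e@B0, f@B0, f@B2} | OUT={a@B1, b@B3, e@B0, f@B0, f@B2}
  B2: | IN={a@B1, b@B3, e@B0, f@B0, f@B2} | OUT={a@B1, b@B3, e@B0, f@B2}
  B3: | IN={a@B1, b@B3, e@B0, f@B2} | OUT={a@B1, b@B3, e@B0, f@B2}
  B4: | IN={a@B1, b@B3, e@B0, f@B2} | OUT={a@B1, b@B3, e@B0, f@B4}
  B5: | IN={a@B1, b@B3, e@B0, f@B2, f@B4} | OUT={a@B1, b@B3, e@B5, f@B2, f@B4}

Merge at B2: IN[B2] = OUT[B1] = {a@B1, b@B3, e@B0, f@B0, f@B2}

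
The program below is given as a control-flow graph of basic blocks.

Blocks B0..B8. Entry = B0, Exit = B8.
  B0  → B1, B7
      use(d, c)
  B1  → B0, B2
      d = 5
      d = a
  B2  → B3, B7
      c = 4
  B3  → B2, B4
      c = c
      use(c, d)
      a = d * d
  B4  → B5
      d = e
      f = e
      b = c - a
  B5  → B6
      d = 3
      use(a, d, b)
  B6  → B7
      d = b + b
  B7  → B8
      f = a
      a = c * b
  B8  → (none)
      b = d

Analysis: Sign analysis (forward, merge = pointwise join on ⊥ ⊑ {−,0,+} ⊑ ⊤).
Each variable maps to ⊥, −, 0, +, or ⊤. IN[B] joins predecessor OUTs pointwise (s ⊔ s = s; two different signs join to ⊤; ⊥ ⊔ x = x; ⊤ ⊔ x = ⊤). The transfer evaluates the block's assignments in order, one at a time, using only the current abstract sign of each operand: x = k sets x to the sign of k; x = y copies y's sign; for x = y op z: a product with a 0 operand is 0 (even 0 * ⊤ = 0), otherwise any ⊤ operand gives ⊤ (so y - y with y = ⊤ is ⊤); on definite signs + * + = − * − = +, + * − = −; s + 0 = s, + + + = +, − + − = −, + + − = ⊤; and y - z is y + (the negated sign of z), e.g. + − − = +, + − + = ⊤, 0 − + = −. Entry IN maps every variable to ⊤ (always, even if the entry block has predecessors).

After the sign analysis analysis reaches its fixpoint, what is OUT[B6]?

Converged values:
  B0:  IN=(all ⊤)  OUT=(all ⊤)
  B1:  IN=(all ⊤)  OUT=(all ⊤)
  B2:  IN=(all ⊤)  OUT={c:+; rest ⊤}
  B3:  IN={c:+; rest ⊤}  OUT={c:+; rest ⊤}
  B4:  IN={c:+; rest ⊤}  OUT={c:+; rest ⊤}
  B5:  IN={c:+; rest ⊤}  OUT={c:+, d:+; rest ⊤}
  B6:  IN={c:+, d:+; rest ⊤}  OUT={c:+; rest ⊤}
  B7:  IN=(all ⊤)  OUT=(all ⊤)
  B8:  IN=(all ⊤)  OUT=(all ⊤)

Merge at B6: IN[B6] = OUT[B5] = {a: ⊤, b: ⊤, c: +, d: +, e: ⊤, f: ⊤}
Applying B6's transfer function to that IN value gives OUT[B6] (row B6 above).

Answer: {a: ⊤, b: ⊤, c: +, d: ⊤, e: ⊤, f: ⊤}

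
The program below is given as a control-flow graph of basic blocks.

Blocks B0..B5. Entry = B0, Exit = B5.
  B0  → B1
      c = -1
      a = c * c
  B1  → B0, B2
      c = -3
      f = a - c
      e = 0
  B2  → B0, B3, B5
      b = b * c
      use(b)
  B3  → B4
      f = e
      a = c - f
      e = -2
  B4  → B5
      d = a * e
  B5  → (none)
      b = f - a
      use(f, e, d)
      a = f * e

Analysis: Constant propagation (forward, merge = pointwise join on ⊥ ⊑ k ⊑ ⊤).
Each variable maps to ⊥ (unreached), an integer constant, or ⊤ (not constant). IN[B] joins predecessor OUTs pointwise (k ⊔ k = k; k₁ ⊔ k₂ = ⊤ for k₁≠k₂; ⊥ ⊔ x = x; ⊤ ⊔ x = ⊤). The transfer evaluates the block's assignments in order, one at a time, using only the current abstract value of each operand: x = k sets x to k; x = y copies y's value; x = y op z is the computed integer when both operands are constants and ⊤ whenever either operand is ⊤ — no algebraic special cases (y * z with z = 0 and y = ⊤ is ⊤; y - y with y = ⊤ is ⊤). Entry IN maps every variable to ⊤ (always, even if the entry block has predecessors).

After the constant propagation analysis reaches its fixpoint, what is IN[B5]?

Per-block solution:
  B0: | IN=(all ⊤) | OUT={a:1, c:-1; rest ⊤}
  B1: | IN={a:1, c:-1; rest ⊤} | OUT={a:1, c:-3, e:0, f:4; rest ⊤}
  B2: | IN={a:1, c:-3, e:0, f:4; rest ⊤} | OUT={a:1, c:-3, e:0, f:4; rest ⊤}
  B3: | IN={a:1, c:-3, e:0, f:4; rest ⊤} | OUT={a:-3, c:-3, e:-2, f:0; rest ⊤}
  B4: | IN={a:-3, c:-3, e:-2, f:0; rest ⊤} | OUT={a:-3, c:-3, d:6, e:-2, f:0; rest ⊤}
  B5: | IN={c:-3; rest ⊤} | OUT={c:-3; rest ⊤}

Merge at B5: IN[B5] = OUT[B2] ⊔ OUT[B4] = {a: ⊤, b: ⊤, c: -3, d: ⊤, e: ⊤, f: ⊤}

Answer: {a: ⊤, b: ⊤, c: -3, d: ⊤, e: ⊤, f: ⊤}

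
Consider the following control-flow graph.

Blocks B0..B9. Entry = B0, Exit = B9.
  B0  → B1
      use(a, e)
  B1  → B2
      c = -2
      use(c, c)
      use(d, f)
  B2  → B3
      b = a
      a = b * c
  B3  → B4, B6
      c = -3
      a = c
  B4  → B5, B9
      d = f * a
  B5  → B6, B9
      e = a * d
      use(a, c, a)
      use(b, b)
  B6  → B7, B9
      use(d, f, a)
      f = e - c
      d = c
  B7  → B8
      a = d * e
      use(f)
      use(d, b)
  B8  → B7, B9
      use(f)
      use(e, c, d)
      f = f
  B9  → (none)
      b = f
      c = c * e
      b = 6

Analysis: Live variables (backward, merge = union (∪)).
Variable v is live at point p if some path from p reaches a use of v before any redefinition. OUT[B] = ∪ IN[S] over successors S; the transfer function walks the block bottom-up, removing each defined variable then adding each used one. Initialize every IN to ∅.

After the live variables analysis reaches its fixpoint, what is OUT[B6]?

Answer: {b, c, d, e, f}

Trace:
Converged values:
  B0:   IN={a, d, e, f}   OUT={a, d, e, f}
  B1:   IN={a, d, e, f}   OUT={a, c, d, e, f}
  B2:   IN={a, c, d, e, f}   OUT={b, d, e, f}
  B3:   IN={b, d, e, f}   OUT={a, b, c, d, e, f}
  B4:   IN={a, b, c, e, f}   OUT={a, b, c, d, e, f}
  B5:   IN={a, b, c, d, f}   OUT={a, b, c, d, e, f}
  B6:   IN={a, b, c, d, e, f}   OUT={b, c, d, e, f}
  B7:   IN={b, c, d, e, f}   OUT={b, c, d, e, f}
  B8:   IN={b, c, d, e, f}   OUT={b, c, d, e, f}
  B9:   IN={c, e, f}   OUT={}

Merge at B6: OUT[B6] = IN[B7] ⊔ IN[B9] = {b, c, d, e, f}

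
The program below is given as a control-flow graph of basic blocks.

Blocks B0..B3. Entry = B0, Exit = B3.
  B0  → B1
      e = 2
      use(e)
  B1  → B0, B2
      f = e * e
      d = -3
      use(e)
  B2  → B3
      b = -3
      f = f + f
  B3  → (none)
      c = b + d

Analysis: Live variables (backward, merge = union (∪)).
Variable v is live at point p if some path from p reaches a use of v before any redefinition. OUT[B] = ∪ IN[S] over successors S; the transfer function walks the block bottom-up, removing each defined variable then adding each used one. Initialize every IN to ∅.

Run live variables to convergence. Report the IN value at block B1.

Per-block solution:
  B0:  IN={}  OUT={e}
  B1:  IN={e}  OUT={d, f}
  B2:  IN={d, f}  OUT={b, d}
  B3:  IN={b, d}  OUT={}

Merge at B1: OUT[B1] = IN[B0] ⊔ IN[B2] = {d, f}
Applying B1's transfer function to that OUT value gives IN[B1] (row B1 above).

Answer: {e}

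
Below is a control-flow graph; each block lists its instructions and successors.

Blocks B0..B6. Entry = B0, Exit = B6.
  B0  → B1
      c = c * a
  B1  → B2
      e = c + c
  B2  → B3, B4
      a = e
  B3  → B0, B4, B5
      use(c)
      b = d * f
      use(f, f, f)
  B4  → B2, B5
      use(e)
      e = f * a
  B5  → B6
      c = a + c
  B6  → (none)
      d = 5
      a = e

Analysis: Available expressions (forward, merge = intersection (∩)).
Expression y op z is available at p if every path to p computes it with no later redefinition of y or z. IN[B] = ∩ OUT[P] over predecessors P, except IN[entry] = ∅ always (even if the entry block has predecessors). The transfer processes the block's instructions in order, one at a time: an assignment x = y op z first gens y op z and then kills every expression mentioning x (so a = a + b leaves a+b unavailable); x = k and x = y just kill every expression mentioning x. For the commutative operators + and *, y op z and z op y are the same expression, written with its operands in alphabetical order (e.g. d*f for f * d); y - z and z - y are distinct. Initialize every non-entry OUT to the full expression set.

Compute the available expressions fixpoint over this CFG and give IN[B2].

Answer: {c+c}

Trace:
Fixpoint table:
  B0:   IN={}   OUT={}
  B1:   IN={}   OUT={c+c}
  B2:   IN={c+c}   OUT={c+c}
  B3:   IN={c+c}   OUT={c+c, d*f}
  B4:   IN={c+c}   OUT={a*f, c+c}
  B5:   IN={c+c}   OUT={}
  B6:   IN={}   OUT={}

Merge at B2: IN[B2] = OUT[B1] ∩ OUT[B4] = {c+c}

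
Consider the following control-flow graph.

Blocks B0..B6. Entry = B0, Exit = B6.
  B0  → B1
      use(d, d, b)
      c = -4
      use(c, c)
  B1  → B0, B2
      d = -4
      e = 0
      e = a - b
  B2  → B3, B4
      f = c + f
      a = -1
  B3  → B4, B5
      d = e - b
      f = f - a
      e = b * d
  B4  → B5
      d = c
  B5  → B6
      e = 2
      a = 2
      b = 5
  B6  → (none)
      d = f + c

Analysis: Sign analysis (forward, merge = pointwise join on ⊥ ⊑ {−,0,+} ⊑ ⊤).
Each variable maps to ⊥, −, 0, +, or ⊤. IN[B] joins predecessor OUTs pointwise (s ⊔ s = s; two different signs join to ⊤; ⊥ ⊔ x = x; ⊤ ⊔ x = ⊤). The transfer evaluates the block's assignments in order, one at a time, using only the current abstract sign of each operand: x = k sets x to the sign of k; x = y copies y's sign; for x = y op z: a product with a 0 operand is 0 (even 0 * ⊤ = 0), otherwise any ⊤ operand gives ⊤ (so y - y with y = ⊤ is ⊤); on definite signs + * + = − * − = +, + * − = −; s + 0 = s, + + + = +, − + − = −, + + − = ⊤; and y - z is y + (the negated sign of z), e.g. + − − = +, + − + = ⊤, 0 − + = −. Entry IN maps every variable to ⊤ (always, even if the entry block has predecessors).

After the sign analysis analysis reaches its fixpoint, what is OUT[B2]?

Answer: {a: -, b: ⊤, c: -, d: -, e: ⊤, f: ⊤}

Trace:
Converged values:
  B0:   IN=(all ⊤)   OUT={c:-; rest ⊤}
  B1:   IN={c:-; rest ⊤}   OUT={c:-, d:-; rest ⊤}
  B2:   IN={c:-, d:-; rest ⊤}   OUT={a:-, c:-, d:-; rest ⊤}
  B3:   IN={a:-, c:-, d:-; rest ⊤}   OUT={a:-, c:-; rest ⊤}
  B4:   IN={a:-, c:-; rest ⊤}   OUT={a:-, c:-, d:-; rest ⊤}
  B5:   IN={a:-, c:-; rest ⊤}   OUT={a:+, b:+, c:-, e:+; rest ⊤}
  B6:   IN={a:+, b:+, c:-, e:+; rest ⊤}   OUT={a:+, b:+, c:-, e:+; rest ⊤}

Merge at B2: IN[B2] = OUT[B1] = {a: ⊤, b: ⊤, c: -, d: -, e: ⊤, f: ⊤}
Applying B2's transfer function to that IN value gives OUT[B2] (row B2 above).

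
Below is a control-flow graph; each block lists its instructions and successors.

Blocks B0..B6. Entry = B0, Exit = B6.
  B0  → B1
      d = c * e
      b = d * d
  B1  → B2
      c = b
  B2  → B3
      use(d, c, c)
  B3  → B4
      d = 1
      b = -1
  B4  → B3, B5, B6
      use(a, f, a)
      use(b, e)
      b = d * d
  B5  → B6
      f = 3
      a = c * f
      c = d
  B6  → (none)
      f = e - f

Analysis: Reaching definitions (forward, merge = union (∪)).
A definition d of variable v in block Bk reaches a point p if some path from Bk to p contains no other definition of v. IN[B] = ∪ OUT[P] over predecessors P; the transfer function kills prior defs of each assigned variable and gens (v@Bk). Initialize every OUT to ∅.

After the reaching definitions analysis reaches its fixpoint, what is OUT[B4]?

Answer: {b@B4, c@B1, d@B3}

Derivation:
Converged values:
  B0:  IN={}  OUT={b@B0, d@B0}
  B1:  IN={b@B0, d@B0}  OUT={b@B0, c@B1, d@B0}
  B2:  IN={b@B0, c@B1, d@B0}  OUT={b@B0, c@B1, d@B0}
  B3:  IN={b@B0, b@B4, c@B1, d@B0, d@B3}  OUT={b@B3, c@B1, d@B3}
  B4:  IN={b@B3, c@B1, d@B3}  OUT={b@B4, c@B1, d@B3}
  B5:  IN={b@B4, c@B1, d@B3}  OUT={a@B5, b@B4, c@B5, d@B3, f@B5}
  B6:  IN={a@B5, b@B4, c@B1, c@B5, d@B3, f@B5}  OUT={a@B5, b@B4, c@B1, c@B5, d@B3, f@B6}

Merge at B4: IN[B4] = OUT[B3] = {b@B3, c@B1, d@B3}
Applying B4's transfer function to that IN value gives OUT[B4] (row B4 above).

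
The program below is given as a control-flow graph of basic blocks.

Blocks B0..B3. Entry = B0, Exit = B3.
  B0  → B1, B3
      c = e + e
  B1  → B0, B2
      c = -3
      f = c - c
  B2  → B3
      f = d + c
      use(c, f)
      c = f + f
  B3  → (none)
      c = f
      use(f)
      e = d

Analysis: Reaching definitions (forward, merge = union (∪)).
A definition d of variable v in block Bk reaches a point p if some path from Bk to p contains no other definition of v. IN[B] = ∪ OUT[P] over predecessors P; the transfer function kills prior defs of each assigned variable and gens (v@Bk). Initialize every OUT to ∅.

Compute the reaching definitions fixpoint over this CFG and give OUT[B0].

Per-block solution:
  B0:  IN={c@B1, f@B1}  OUT={c@B0, f@B1}
  B1:  IN={c@B0, f@B1}  OUT={c@B1, f@B1}
  B2:  IN={c@B1, f@B1}  OUT={c@B2, f@B2}
  B3:  IN={c@B0, c@B2, f@B1, f@B2}  OUT={c@B3, e@B3, f@B1, f@B2}

Merge at B0 (entry node, so the boundary value {} is joined with the incoming edge(s)): IN[B0] = {} ⊔ OUT[B1] = {c@B1, f@B1}
Applying B0's transfer function to that IN value gives OUT[B0] (row B0 above).

Answer: {c@B0, f@B1}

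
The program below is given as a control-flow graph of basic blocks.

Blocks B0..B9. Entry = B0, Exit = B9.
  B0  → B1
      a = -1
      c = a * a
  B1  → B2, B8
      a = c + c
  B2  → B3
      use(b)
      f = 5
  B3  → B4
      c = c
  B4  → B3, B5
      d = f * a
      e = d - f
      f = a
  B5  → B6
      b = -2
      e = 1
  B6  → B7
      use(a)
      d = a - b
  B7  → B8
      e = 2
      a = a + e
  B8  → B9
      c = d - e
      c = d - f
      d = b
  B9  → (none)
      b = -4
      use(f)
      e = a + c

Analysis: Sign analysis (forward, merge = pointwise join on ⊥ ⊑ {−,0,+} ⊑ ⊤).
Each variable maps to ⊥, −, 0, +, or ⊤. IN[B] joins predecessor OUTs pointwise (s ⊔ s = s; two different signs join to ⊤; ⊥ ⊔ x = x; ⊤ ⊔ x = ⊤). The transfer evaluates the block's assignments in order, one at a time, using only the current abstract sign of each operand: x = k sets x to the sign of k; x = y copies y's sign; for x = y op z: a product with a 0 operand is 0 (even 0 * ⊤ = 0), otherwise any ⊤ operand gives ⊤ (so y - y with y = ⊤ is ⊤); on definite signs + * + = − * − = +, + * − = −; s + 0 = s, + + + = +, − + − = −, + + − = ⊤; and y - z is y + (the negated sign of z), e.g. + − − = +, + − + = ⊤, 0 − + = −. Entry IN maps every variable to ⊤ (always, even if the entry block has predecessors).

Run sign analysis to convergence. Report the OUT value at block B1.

Answer: {a: +, b: ⊤, c: +, d: ⊤, e: ⊤, f: ⊤}

Working:
Converged values:
  B0:   IN=(all ⊤)   OUT={a:-, c:+; rest ⊤}
  B1:   IN={a:-, c:+; rest ⊤}   OUT={a:+, c:+; rest ⊤}
  B2:   IN={a:+, c:+; rest ⊤}   OUT={a:+, c:+, f:+; rest ⊤}
  B3:   IN={a:+, c:+, f:+; rest ⊤}   OUT={a:+, c:+, f:+; rest ⊤}
  B4:   IN={a:+, c:+, f:+; rest ⊤}   OUT={a:+, c:+, d:+, f:+; rest ⊤}
  B5:   IN={a:+, c:+, d:+, f:+; rest ⊤}   OUT={a:+, b:-, c:+, d:+, e:+, f:+; rest ⊤}
  B6:   IN={a:+, b:-, c:+, d:+, e:+, f:+; rest ⊤}   OUT={a:+, b:-, c:+, d:+, e:+, f:+; rest ⊤}
  B7:   IN={a:+, b:-, c:+, d:+, e:+, f:+; rest ⊤}   OUT={a:+, b:-, c:+, d:+, e:+, f:+; rest ⊤}
  B8:   IN={a:+, c:+; rest ⊤}   OUT={a:+; rest ⊤}
  B9:   IN={a:+; rest ⊤}   OUT={a:+, b:-; rest ⊤}

Merge at B1: IN[B1] = OUT[B0] = {a: -, b: ⊤, c: +, d: ⊤, e: ⊤, f: ⊤}
Applying B1's transfer function to that IN value gives OUT[B1] (row B1 above).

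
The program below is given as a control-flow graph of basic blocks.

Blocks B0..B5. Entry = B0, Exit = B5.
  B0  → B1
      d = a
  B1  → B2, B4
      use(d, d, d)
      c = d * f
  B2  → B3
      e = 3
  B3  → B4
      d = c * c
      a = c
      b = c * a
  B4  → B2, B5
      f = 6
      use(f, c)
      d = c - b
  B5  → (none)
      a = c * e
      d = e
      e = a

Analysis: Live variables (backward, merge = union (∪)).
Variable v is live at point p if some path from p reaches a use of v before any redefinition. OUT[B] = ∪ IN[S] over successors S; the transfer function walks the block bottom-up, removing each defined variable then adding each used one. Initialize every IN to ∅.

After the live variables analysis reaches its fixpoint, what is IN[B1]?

Answer: {b, d, e, f}

Trace:
Converged values:
  B0:   IN={a, b, e, f}   OUT={b, d, e, f}
  B1:   IN={b, d, e, f}   OUT={b, c, e}
  B2:   IN={c}   OUT={c, e}
  B3:   IN={c, e}   OUT={b, c, e}
  B4:   IN={b, c, e}   OUT={c, e}
  B5:   IN={c, e}   OUT={}

Merge at B1: OUT[B1] = IN[B2] ⊔ IN[B4] = {b, c, e}
Applying B1's transfer function to that OUT value gives IN[B1] (row B1 above).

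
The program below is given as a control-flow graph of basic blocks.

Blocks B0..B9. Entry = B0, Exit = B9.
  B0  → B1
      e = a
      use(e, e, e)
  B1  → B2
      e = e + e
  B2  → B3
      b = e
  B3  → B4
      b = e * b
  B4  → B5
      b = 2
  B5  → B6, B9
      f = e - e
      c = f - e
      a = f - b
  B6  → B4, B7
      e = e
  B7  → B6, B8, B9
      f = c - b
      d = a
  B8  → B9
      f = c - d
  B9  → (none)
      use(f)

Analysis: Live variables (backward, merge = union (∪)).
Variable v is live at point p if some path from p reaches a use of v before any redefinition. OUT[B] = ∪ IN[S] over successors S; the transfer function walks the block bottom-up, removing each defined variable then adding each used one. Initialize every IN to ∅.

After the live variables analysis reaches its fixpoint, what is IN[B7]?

Answer: {a, b, c, e}

Trace:
Converged values:
  B0:   IN={a}   OUT={e}
  B1:   IN={e}   OUT={e}
  B2:   IN={e}   OUT={b, e}
  B3:   IN={b, e}   OUT={e}
  B4:   IN={e}   OUT={b, e}
  B5:   IN={b, e}   OUT={a, b, c, e, f}
  B6:   IN={a, b, c, e}   OUT={a, b, c, e}
  B7:   IN={a, b, c, e}   OUT={a, b, c, d, e, f}
  B8:   IN={c, d}   OUT={f}
  B9:   IN={f}   OUT={}

Merge at B7: OUT[B7] = IN[B6] ⊔ IN[B8] ⊔ IN[B9] = {a, b, c, d, e, f}
Applying B7's transfer function to that OUT value gives IN[B7] (row B7 above).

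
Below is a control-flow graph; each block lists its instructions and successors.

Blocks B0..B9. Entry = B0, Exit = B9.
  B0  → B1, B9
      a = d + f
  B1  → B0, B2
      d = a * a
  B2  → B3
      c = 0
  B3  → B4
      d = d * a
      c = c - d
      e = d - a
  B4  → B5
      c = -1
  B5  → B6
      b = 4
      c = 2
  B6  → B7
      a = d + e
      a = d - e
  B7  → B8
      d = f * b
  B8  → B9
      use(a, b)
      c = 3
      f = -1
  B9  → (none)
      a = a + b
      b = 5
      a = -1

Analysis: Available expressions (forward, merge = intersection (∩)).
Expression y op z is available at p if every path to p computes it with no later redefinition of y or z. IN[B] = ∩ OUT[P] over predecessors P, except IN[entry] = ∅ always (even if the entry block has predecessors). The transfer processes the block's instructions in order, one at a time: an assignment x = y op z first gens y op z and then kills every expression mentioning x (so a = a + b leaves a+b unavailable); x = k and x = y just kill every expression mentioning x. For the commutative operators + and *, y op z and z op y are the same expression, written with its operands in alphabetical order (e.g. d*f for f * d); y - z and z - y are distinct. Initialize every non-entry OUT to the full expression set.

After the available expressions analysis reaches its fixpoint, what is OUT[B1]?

Answer: {a*a}

Derivation:
Fixpoint table:
  B0:   IN={}   OUT={d+f}
  B1:   IN={d+f}   OUT={a*a}
  B2:   IN={a*a}   OUT={a*a}
  B3:   IN={a*a}   OUT={a*a, d-a}
  B4:   IN={a*a, d-a}   OUT={a*a, d-a}
  B5:   IN={a*a, d-a}   OUT={a*a, d-a}
  B6:   IN={a*a, d-a}   OUT={d+e, d-e}
  B7:   IN={d+e, d-e}   OUT={b*f}
  B8:   IN={b*f}   OUT={}
  B9:   IN={}   OUT={}

Merge at B1: IN[B1] = OUT[B0] = {d+f}
Applying B1's transfer function to that IN value gives OUT[B1] (row B1 above).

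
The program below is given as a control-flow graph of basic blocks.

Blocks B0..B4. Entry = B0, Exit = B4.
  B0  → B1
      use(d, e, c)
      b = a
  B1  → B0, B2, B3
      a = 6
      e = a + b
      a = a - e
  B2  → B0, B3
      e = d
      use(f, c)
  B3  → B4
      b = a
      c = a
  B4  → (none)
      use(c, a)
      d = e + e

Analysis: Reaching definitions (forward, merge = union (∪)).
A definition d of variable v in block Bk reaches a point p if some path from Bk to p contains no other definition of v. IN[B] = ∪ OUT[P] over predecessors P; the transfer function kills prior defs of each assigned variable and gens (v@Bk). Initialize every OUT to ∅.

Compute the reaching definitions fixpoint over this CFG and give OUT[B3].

Answer: {a@B1, b@B3, c@B3, e@B1, e@B2}

Working:
Converged values:
  B0:   IN={a@B1, b@B0, e@B1, e@B2}   OUT={a@B1, b@B0, e@B1, e@B2}
  B1:   IN={a@B1, b@B0, e@B1, e@B2}   OUT={a@B1, b@B0, e@B1}
  B2:   IN={a@B1, b@B0, e@B1}   OUT={a@B1, b@B0, e@B2}
  B3:   IN={a@B1, b@B0, e@B1, e@B2}   OUT={a@B1, b@B3, c@B3, e@B1, e@B2}
  B4:   IN={a@B1, b@B3, c@B3, e@B1, e@B2}   OUT={a@B1, b@B3, c@B3, d@B4, e@B1, e@B2}

Merge at B3: IN[B3] = OUT[B1] ⊔ OUT[B2] = {a@B1, b@B0, e@B1, e@B2}
Applying B3's transfer function to that IN value gives OUT[B3] (row B3 above).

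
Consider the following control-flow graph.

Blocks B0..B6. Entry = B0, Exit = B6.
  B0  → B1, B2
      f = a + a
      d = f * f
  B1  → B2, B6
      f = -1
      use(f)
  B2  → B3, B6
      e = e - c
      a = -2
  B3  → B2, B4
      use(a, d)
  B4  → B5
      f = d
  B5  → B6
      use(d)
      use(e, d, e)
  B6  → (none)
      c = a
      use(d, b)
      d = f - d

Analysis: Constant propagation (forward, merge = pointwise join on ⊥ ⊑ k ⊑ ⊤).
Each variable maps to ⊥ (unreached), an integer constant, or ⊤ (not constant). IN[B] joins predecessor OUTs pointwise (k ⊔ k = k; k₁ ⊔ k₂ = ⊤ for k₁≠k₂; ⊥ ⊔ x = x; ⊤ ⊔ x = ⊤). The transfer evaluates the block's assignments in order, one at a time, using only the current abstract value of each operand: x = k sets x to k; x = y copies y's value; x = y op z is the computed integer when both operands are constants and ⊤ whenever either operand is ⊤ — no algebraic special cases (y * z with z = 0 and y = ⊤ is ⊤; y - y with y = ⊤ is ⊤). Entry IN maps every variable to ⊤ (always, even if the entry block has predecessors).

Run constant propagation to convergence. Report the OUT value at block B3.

Converged values:
  B0:  IN=(all ⊤)  OUT=(all ⊤)
  B1:  IN=(all ⊤)  OUT={f:-1; rest ⊤}
  B2:  IN=(all ⊤)  OUT={a:-2; rest ⊤}
  B3:  IN={a:-2; rest ⊤}  OUT={a:-2; rest ⊤}
  B4:  IN={a:-2; rest ⊤}  OUT={a:-2; rest ⊤}
  B5:  IN={a:-2; rest ⊤}  OUT={a:-2; rest ⊤}
  B6:  IN=(all ⊤)  OUT=(all ⊤)

Merge at B3: IN[B3] = OUT[B2] = {a: -2, b: ⊤, c: ⊤, d: ⊤, e: ⊤, f: ⊤}
Applying B3's transfer function to that IN value gives OUT[B3] (row B3 above).

Answer: {a: -2, b: ⊤, c: ⊤, d: ⊤, e: ⊤, f: ⊤}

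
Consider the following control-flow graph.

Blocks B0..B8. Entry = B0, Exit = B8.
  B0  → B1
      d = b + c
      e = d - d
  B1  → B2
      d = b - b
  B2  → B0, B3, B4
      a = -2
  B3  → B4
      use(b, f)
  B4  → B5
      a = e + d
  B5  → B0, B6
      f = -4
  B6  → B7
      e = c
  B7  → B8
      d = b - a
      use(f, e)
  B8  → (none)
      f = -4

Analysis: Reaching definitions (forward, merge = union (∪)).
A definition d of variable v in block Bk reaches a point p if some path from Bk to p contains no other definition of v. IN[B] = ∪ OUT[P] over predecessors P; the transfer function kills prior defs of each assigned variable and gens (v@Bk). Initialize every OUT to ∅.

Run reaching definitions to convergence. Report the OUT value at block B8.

Per-block solution:
  B0:   IN={a@B2, a@B4, d@B1, e@B0, f@B5}   OUT={a@B2, a@B4, d@B0, e@B0, f@B5}
  B1:   IN={a@B2, a@B4, d@B0, e@B0, f@B5}   OUT={a@B2, a@B4, d@B1, e@B0, f@B5}
  B2:   IN={a@B2, a@B4, d@B1, e@B0, f@B5}   OUT={a@B2, d@B1, e@B0, f@B5}
  B3:   IN={a@B2, d@B1, e@B0, f@B5}   OUT={a@B2, d@B1, e@B0, f@B5}
  B4:   IN={a@B2, d@B1, e@B0, f@B5}   OUT={a@B4, d@B1, e@B0, f@B5}
  B5:   IN={a@B4, d@B1, e@B0, f@B5}   OUT={a@B4, d@B1, e@B0, f@B5}
  B6:   IN={a@B4, d@B1, e@B0, f@B5}   OUT={a@B4, d@B1, e@B6, f@B5}
  B7:   IN={a@B4, d@B1, e@B6, f@B5}   OUT={a@B4, d@B7, e@B6, f@B5}
  B8:   IN={a@B4, d@B7, e@B6, f@B5}   OUT={a@B4, d@B7, e@B6, f@B8}

Merge at B8: IN[B8] = OUT[B7] = {a@B4, d@B7, e@B6, f@B5}
Applying B8's transfer function to that IN value gives OUT[B8] (row B8 above).

Answer: {a@B4, d@B7, e@B6, f@B8}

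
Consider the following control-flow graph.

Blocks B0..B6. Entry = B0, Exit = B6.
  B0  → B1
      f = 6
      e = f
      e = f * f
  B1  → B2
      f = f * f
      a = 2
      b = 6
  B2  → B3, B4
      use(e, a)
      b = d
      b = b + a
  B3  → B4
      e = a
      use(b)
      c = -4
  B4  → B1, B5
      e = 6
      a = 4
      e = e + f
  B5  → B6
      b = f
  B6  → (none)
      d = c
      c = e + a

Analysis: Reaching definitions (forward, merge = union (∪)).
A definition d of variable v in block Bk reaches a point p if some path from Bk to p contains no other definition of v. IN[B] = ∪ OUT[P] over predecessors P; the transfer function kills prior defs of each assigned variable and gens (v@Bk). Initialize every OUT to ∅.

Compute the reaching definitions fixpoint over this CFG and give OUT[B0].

Answer: {e@B0, f@B0}

Working:
Converged values:
  B0:   IN={}   OUT={e@B0, f@B0}
  B1:   IN={a@B4, b@B2, c@B3, e@B0, e@B4, f@B0, f@B1}   OUT={a@B1, b@B1, c@B3, e@B0, e@B4, f@B1}
  B2:   IN={a@B1, b@B1, c@B3, e@B0, e@B4, f@B1}   OUT={a@B1, b@B2, c@B3, e@B0, e@B4, f@B1}
  B3:   IN={a@B1, b@B2, c@B3, e@B0, e@B4, f@B1}   OUT={a@B1, b@B2, c@B3, e@B3, f@B1}
  B4:   IN={a@B1, b@B2, c@B3, e@B0, e@B3, e@B4, f@B1}   OUT={a@B4, b@B2, c@B3, e@B4, f@B1}
  B5:   IN={a@B4, b@B2, c@B3, e@B4, f@B1}   OUT={a@B4, b@B5, c@B3, e@B4, f@B1}
  B6:   IN={a@B4, b@B5, c@B3, e@B4, f@B1}   OUT={a@B4, b@B5, c@B6, d@B6, e@B4, f@B1}

B0 is the boundary node: IN[B0] = {}
Applying B0's transfer function to that IN value gives OUT[B0] (row B0 above).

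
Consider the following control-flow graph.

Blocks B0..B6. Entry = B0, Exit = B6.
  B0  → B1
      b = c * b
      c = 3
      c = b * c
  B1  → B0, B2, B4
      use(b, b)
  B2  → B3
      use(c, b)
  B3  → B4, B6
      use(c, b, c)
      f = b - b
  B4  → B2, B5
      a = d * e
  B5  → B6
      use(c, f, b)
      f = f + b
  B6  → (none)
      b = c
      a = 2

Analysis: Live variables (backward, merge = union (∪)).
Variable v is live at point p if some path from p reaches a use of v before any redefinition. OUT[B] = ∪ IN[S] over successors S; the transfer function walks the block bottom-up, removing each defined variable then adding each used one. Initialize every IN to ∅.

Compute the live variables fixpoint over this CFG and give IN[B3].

Answer: {b, c, d, e}

Trace:
Per-block solution:
  B0: | IN={b, c, d, e, f} | OUT={b, c, d, e, f}
  B1: | IN={b, c, d, e, f} | OUT={b, c, d, e, f}
  B2: | IN={b, c, d, e} | OUT={b, c, d, e}
  B3: | IN={b, c, d, e} | OUT={b, c, d, e, f}
  B4: | IN={b, c, d, e, f} | OUT={b, c, d, e, f}
  B5: | IN={b, c, f} | OUT={c}
  B6: | IN={c} | OUT={}

Merge at B3: OUT[B3] = IN[B4] ⊔ IN[B6] = {b, c, d, e, f}
Applying B3's transfer function to that OUT value gives IN[B3] (row B3 above).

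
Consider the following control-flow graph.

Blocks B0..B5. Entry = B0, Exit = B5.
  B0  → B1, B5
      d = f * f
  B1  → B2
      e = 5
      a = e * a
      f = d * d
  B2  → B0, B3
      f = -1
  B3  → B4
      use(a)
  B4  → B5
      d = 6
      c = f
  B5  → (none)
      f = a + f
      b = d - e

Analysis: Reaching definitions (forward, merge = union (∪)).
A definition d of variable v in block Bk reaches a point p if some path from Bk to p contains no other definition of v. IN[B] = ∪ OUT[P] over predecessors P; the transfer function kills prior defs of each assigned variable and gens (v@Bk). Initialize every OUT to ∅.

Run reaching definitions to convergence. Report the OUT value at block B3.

Fixpoint table:
  B0:  IN={a@B1, d@B0, e@B1, f@B2}  OUT={a@B1, d@B0, e@B1, f@B2}
  B1:  IN={a@B1, d@B0, e@B1, f@B2}  OUT={a@B1, d@B0, e@B1, f@B1}
  B2:  IN={a@B1, d@B0, e@B1, f@B1}  OUT={a@B1, d@B0, e@B1, f@B2}
  B3:  IN={a@B1, d@B0, e@B1, f@B2}  OUT={a@B1, d@B0, e@B1, f@B2}
  B4:  IN={a@B1, d@B0, e@B1, f@B2}  OUT={a@B1, c@B4, d@B4, e@B1, f@B2}
  B5:  IN={a@B1, c@B4, d@B0, d@B4, e@B1, f@B2}  OUT={a@B1, b@B5, c@B4, d@B0, d@B4, e@B1, f@B5}

Merge at B3: IN[B3] = OUT[B2] = {a@B1, d@B0, e@B1, f@B2}
Applying B3's transfer function to that IN value gives OUT[B3] (row B3 above).

Answer: {a@B1, d@B0, e@B1, f@B2}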